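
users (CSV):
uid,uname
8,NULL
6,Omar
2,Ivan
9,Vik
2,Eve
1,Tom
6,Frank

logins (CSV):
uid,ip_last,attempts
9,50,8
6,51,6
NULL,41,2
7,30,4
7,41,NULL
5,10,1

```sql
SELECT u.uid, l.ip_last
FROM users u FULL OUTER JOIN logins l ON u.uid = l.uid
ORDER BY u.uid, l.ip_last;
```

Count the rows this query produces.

FULL OUTER JOIN keeps every row from both sides; unmatched rows get NULL for the other side's columns.
Matching on u.uid = l.uid. A NULL in a compared column never satisfies the condition.
- u row (uid=8): no match → kept, l columns NULL.
- u row (uid=6): matches 1 l row(s) → 1 output row(s).
- u row (uid=2): no match → kept, l columns NULL.
- u row (uid=9): matches 1 l row(s) → 1 output row(s).
- u row (uid=2): no match → kept, l columns NULL.
- u row (uid=1): no match → kept, l columns NULL.
- u row (uid=6): matches 1 l row(s) → 1 output row(s).
- plus 4 unmatched l row(s), each kept with NULL u columns.
Total: 3 matched + 8 padded = 11 rows.

11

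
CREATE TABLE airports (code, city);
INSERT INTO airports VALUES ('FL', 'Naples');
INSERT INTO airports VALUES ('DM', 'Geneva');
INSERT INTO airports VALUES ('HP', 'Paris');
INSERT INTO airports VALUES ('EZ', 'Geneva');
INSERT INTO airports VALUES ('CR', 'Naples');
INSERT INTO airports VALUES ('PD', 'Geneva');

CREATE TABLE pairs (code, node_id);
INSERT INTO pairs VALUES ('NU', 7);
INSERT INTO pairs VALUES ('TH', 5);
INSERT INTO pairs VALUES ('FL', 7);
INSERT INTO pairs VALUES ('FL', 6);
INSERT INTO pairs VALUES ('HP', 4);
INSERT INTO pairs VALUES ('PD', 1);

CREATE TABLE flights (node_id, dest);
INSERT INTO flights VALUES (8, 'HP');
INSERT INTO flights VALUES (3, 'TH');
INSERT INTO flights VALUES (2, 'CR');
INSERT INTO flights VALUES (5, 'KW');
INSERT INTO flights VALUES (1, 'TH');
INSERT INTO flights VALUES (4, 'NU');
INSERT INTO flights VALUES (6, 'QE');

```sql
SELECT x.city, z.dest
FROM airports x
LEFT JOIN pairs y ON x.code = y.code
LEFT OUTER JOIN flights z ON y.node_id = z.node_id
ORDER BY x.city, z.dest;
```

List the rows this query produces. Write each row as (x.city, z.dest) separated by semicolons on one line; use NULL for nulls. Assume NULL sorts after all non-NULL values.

(Geneva, TH); (Geneva, NULL); (Geneva, NULL); (Naples, QE); (Naples, NULL); (Naples, NULL); (Paris, NU)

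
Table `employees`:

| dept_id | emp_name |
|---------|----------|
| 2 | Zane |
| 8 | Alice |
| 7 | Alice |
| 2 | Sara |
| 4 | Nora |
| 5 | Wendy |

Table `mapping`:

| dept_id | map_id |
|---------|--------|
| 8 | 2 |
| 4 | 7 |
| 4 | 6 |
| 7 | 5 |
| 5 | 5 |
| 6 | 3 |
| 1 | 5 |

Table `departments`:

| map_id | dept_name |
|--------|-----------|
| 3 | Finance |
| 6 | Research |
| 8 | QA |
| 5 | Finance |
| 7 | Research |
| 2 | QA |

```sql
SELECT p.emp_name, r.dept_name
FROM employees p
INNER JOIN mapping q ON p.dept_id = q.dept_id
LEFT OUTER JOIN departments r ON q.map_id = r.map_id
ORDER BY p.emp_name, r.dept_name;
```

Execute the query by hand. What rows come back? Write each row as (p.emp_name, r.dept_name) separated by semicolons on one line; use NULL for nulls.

Joins associate left-to-right: employees INNER JOIN mapping on dept_id gives 5 intermediate row(s).
Then LEFT JOIN `departments r` on map_id: each of those 5 rows is kept; rows whose q.map_id has no match in r get NULL for r's columns.

(Alice, Finance); (Alice, QA); (Nora, Research); (Nora, Research); (Wendy, Finance)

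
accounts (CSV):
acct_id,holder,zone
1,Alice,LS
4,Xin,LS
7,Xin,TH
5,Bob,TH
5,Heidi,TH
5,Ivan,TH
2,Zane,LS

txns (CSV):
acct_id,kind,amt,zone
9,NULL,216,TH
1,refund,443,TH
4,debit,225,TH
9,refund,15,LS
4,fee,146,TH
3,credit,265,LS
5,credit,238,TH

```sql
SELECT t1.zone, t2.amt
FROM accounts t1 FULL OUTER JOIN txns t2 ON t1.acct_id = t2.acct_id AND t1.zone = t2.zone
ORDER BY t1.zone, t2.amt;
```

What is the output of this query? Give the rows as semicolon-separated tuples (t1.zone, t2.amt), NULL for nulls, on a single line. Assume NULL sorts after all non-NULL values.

FULL OUTER JOIN keeps every row from both sides; unmatched rows get NULL for the other side's columns.
Matching on t1.acct_id = t2.acct_id AND t1.zone = t2.zone.
Matched pairs: 3; unmatched t1 rows kept: 4; unmatched t2 rows kept: 6.

(LS, NULL); (LS, NULL); (LS, NULL); (TH, 238); (TH, 238); (TH, 238); (TH, NULL); (NULL, 15); (NULL, 146); (NULL, 216); (NULL, 225); (NULL, 265); (NULL, 443)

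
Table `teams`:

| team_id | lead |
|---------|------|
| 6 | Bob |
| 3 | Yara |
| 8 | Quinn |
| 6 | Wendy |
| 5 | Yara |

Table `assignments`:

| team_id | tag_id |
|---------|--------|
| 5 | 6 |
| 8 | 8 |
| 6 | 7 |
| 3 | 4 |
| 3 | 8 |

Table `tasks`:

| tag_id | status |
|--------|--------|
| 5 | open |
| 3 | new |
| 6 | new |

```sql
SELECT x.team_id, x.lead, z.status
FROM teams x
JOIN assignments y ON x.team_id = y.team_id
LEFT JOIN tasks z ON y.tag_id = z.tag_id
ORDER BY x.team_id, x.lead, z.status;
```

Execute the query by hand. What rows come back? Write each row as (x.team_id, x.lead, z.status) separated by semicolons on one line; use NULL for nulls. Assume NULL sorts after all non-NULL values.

(3, Yara, NULL); (3, Yara, NULL); (5, Yara, new); (6, Bob, NULL); (6, Wendy, NULL); (8, Quinn, NULL)

Evaluate left to right. First `teams x INNER JOIN assignments y` on team_id: 6 row(s).
Then LEFT JOIN `tasks z` on tag_id: each of those 6 rows is kept; rows whose y.tag_id has no match in z get NULL for z's columns.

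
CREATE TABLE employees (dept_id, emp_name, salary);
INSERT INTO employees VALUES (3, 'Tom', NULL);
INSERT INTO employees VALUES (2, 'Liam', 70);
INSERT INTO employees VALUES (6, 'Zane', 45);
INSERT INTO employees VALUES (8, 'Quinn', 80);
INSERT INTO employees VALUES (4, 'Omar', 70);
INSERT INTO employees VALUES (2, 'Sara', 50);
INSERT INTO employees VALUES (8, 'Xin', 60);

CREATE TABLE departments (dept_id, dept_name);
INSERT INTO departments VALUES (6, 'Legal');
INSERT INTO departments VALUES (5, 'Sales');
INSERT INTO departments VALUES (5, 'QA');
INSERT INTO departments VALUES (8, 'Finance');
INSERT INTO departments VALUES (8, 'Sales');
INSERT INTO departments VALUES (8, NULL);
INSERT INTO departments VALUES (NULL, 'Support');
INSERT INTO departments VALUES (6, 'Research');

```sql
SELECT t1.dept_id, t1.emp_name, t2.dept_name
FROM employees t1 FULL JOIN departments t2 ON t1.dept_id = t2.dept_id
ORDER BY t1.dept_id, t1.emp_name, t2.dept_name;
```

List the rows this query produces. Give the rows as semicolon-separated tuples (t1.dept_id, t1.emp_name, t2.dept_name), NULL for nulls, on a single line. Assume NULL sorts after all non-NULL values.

(2, Liam, NULL); (2, Sara, NULL); (3, Tom, NULL); (4, Omar, NULL); (6, Zane, Legal); (6, Zane, Research); (8, Quinn, Finance); (8, Quinn, Sales); (8, Quinn, NULL); (8, Xin, Finance); (8, Xin, Sales); (8, Xin, NULL); (NULL, NULL, QA); (NULL, NULL, Sales); (NULL, NULL, Support)

FULL OUTER JOIN keeps every row from both sides; unmatched rows get NULL for the other side's columns.
Matching on t1.dept_id = t2.dept_id. A NULL in a compared column never satisfies the condition.
Matched pairs: 8; unmatched t1 rows kept: 4; unmatched t2 rows kept: 3.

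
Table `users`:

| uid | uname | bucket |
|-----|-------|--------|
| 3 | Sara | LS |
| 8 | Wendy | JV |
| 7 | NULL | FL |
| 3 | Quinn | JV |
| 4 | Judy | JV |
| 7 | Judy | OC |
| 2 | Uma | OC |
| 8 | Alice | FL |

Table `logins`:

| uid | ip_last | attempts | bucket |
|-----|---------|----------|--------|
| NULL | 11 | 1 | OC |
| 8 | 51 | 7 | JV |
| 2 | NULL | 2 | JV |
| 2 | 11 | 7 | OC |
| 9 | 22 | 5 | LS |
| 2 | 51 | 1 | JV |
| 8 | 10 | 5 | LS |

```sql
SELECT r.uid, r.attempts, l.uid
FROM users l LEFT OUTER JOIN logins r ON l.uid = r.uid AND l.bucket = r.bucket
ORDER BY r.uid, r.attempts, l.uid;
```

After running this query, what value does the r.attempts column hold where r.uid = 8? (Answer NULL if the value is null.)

7

LEFT JOIN keeps every row from `users`; unmatched rows get NULL for `logins`'s columns.
Matching on l.uid = r.uid AND l.bucket = r.bucket. A NULL in a compared column never satisfies the condition.
- uid=3, bucket=LS: no r row matches, row kept with r columns NULL.
- uid=8, bucket=JV: 1 matching r row(s), so 1 row(s) emitted.
- uid=7, bucket=FL: no r row matches, row kept with r columns NULL.
- uid=3, bucket=JV: no r row matches, row kept with r columns NULL.
- uid=4, bucket=JV: no r row matches, row kept with r columns NULL.
- uid=7, bucket=OC: no r row matches, row kept with r columns NULL.
- uid=2, bucket=OC: 1 matching r row(s), so 1 row(s) emitted.
- uid=8, bucket=FL: no r row matches, row kept with r columns NULL.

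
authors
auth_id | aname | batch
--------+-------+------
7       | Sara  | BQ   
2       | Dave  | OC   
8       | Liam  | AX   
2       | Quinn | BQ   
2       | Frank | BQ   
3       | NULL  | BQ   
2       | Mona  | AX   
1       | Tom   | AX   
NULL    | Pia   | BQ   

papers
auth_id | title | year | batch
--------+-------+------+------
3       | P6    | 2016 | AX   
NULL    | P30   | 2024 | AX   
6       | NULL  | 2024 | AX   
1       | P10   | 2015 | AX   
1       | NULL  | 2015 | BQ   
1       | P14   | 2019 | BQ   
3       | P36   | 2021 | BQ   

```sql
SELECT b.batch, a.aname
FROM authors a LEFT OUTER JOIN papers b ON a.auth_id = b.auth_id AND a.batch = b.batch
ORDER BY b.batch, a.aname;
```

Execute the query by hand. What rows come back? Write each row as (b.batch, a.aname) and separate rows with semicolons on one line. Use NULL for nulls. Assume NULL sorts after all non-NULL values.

(AX, Tom); (BQ, NULL); (NULL, Dave); (NULL, Frank); (NULL, Liam); (NULL, Mona); (NULL, Pia); (NULL, Quinn); (NULL, Sara)

LEFT JOIN keeps every row from `authors`; unmatched rows get NULL for `papers`'s columns.
Matching on a.auth_id = b.auth_id AND a.batch = b.batch. A NULL in a compared column never satisfies the condition.
- a row (auth_id=7, batch=BQ): no match → kept, b columns NULL.
- a row (auth_id=2, batch=OC): no match → kept, b columns NULL.
- a row (auth_id=8, batch=AX): no match → kept, b columns NULL.
- a row (auth_id=2, batch=BQ): no match → kept, b columns NULL.
- a row (auth_id=2, batch=BQ): no match → kept, b columns NULL.
- a row (auth_id=3, batch=BQ): matches 1 b row(s) → 1 output row(s).
- a row (auth_id=2, batch=AX): no match → kept, b columns NULL.
- a row (auth_id=1, batch=AX): matches 1 b row(s) → 1 output row(s).
- a row (auth_id=NULL, batch=BQ): no match → kept, b columns NULL.
After projecting and ordering:
b.batch | a.aname
AX | Tom
BQ | NULL
NULL | Dave
NULL | Frank
NULL | Liam
NULL | Mona
NULL | Pia
NULL | Quinn
NULL | Sara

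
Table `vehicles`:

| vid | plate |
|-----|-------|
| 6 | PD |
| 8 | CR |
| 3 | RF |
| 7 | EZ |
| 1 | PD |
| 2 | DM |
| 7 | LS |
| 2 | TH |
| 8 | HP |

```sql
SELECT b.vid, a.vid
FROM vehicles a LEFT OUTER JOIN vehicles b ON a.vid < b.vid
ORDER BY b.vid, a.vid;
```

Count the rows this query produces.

35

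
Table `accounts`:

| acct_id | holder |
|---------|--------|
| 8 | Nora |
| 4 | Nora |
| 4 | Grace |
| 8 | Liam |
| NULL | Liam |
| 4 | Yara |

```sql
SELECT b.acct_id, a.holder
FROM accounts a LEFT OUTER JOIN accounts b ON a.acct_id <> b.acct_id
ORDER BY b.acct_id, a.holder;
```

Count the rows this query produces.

LEFT JOIN keeps every row from `accounts a`; unmatched rows get NULL for `accounts b`'s columns.
Matching on a.acct_id <> b.acct_id. A NULL in a compared column never satisfies the condition.
Matched pairs: 12; unmatched a rows kept: 1.
Total: 12 matched + 1 padded = 13 rows.

13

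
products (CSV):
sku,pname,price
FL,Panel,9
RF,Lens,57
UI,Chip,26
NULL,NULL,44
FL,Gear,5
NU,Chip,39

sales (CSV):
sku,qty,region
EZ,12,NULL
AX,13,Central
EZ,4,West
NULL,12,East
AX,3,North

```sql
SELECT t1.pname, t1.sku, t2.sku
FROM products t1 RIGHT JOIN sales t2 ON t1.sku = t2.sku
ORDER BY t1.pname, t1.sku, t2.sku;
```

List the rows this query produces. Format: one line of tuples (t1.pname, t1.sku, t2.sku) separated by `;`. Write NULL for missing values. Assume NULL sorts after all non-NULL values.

(NULL, NULL, AX); (NULL, NULL, AX); (NULL, NULL, EZ); (NULL, NULL, EZ); (NULL, NULL, NULL)

RIGHT JOIN keeps every row from `sales`; unmatched rows get NULL for `products`'s columns.
Matching on t1.sku = t2.sku. A NULL in a compared column never satisfies the condition.
- t1 row (sku=FL): no match.
- t1 row (sku=RF): no match.
- t1 row (sku=UI): no match.
- t1 row (sku=NULL): no match.
- t1 row (sku=FL): no match.
- t1 row (sku=NU): no match.
- plus 5 unmatched t2 row(s), each kept with NULL t1 columns.
After projecting and ordering:
t1.pname | t1.sku | t2.sku
NULL | NULL | AX
NULL | NULL | AX
NULL | NULL | EZ
NULL | NULL | EZ
NULL | NULL | NULL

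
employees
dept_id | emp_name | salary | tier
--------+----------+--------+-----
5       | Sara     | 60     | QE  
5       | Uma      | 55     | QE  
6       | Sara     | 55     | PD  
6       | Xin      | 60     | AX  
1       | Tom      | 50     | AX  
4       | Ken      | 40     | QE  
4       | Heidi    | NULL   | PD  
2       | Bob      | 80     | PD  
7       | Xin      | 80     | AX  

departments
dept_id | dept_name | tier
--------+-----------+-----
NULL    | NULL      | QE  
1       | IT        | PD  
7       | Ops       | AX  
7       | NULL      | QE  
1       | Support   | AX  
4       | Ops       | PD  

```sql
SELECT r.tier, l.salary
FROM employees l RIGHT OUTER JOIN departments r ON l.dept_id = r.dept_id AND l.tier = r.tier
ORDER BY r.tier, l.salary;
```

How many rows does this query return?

RIGHT JOIN keeps every row from `departments`; unmatched rows get NULL for `employees`'s columns.
Matching on l.dept_id = r.dept_id AND l.tier = r.tier. A NULL in a compared column never satisfies the condition.
- l[0] dept_id=5, tier=QE → no match.
- l[1] dept_id=5, tier=QE → no match.
- l[2] dept_id=6, tier=PD → no match.
- l[3] dept_id=6, tier=AX → no match.
- l[4] dept_id=1, tier=AX → 1 match(es) in r → 1 row(s).
- l[5] dept_id=4, tier=QE → no match.
- l[6] dept_id=4, tier=PD → 1 match(es) in r → 1 row(s).
- l[7] dept_id=2, tier=PD → no match.
- l[8] dept_id=7, tier=AX → 1 match(es) in r → 1 row(s).
- 3 row(s) from r found no l partner → padded with NULL.
Total: 3 matched + 3 padded = 6 rows.

6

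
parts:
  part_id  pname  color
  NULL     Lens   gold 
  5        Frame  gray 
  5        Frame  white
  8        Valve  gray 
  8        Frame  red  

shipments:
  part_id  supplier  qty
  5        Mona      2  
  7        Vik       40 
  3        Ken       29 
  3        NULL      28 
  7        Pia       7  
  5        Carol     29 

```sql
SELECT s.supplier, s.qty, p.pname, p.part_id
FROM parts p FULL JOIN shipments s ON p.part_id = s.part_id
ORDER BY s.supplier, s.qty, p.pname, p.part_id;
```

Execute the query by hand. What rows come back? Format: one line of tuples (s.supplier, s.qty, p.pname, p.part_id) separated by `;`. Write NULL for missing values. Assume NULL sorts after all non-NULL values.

FULL OUTER JOIN keeps every row from both sides; unmatched rows get NULL for the other side's columns.
Matching on p.part_id = s.part_id. A NULL in a compared column never satisfies the condition.
Matched pairs: 4; unmatched p rows kept: 3; unmatched s rows kept: 4.

(Carol, 29, Frame, 5); (Carol, 29, Frame, 5); (Ken, 29, NULL, NULL); (Mona, 2, Frame, 5); (Mona, 2, Frame, 5); (Pia, 7, NULL, NULL); (Vik, 40, NULL, NULL); (NULL, 28, NULL, NULL); (NULL, NULL, Frame, 8); (NULL, NULL, Lens, NULL); (NULL, NULL, Valve, 8)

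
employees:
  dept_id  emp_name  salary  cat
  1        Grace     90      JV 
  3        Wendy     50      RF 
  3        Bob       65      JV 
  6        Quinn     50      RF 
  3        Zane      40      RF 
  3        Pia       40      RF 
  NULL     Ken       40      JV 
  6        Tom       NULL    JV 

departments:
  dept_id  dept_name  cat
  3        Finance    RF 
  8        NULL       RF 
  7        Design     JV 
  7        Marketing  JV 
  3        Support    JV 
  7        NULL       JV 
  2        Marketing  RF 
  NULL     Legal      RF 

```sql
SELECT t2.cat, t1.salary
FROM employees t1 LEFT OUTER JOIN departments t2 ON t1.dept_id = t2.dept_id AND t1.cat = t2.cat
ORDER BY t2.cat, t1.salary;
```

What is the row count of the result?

8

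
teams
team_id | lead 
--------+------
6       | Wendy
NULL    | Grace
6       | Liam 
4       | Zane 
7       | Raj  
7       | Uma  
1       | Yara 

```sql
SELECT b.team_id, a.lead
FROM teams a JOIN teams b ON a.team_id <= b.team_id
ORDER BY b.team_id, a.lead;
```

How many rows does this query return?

23

INNER JOIN keeps only pairs where the ON condition holds.
Matching on a.team_id <= b.team_id. A NULL in a compared column never satisfies the condition.
- team_id=6: 4 matching b row(s), so 4 row(s) emitted.
- team_id=NULL: no matching b row, dropped.
- team_id=6: 4 matching b row(s), so 4 row(s) emitted.
- team_id=4: 5 matching b row(s), so 5 row(s) emitted.
- team_id=7: 2 matching b row(s), so 2 row(s) emitted.
- team_id=7: 2 matching b row(s), so 2 row(s) emitted.
- team_id=1: 6 matching b row(s), so 6 row(s) emitted.
Total: 23 rows.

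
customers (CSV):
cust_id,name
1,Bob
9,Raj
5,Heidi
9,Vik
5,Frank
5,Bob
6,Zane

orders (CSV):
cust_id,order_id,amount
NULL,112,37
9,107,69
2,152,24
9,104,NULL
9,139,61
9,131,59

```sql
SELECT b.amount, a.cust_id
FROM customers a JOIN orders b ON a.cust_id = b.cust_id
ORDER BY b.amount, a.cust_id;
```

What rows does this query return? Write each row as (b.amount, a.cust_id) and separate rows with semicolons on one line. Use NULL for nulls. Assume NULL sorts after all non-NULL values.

INNER JOIN keeps only pairs where the ON condition holds.
Matching on a.cust_id = b.cust_id. A NULL in a compared column never satisfies the condition.
- a[0] cust_id=1 → no match; dropped.
- a[1] cust_id=9 → 4 match(es) in b → 4 row(s).
- a[2] cust_id=5 → no match; dropped.
- a[3] cust_id=9 → 4 match(es) in b → 4 row(s).
- a[4] cust_id=5 → no match; dropped.
- a[5] cust_id=5 → no match; dropped.
- a[6] cust_id=6 → no match; dropped.
After projecting and ordering:
b.amount | a.cust_id
59 | 9
59 | 9
61 | 9
61 | 9
69 | 9
69 | 9
NULL | 9
NULL | 9

(59, 9); (59, 9); (61, 9); (61, 9); (69, 9); (69, 9); (NULL, 9); (NULL, 9)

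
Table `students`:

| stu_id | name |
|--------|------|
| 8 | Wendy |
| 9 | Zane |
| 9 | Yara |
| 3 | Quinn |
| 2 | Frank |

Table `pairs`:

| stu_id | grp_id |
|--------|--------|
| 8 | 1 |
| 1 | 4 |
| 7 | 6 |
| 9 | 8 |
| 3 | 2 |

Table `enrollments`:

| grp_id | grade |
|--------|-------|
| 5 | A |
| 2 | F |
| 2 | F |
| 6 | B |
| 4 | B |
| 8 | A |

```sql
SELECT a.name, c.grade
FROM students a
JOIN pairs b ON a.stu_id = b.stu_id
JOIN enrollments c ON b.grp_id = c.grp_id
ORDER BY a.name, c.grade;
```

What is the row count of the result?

4

Step 1 — a INNER JOIN b on stu_id → 4 row(s).
Then INNER JOIN `enrollments c` on grp_id: keep only rows whose b.grp_id appears in c.
Result: 4 row(s).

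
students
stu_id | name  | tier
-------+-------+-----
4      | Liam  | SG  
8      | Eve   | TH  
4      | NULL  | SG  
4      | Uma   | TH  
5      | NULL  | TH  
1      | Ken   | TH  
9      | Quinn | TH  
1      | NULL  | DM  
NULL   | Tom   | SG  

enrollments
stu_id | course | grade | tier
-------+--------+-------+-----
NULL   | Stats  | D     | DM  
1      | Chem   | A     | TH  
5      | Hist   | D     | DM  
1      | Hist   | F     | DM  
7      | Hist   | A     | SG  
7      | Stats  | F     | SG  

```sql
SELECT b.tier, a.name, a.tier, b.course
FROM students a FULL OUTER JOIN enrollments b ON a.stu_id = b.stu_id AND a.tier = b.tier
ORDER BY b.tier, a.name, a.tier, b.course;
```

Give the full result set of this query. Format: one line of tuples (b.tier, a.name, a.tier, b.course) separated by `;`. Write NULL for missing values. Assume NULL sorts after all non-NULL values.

FULL OUTER JOIN keeps every row from both sides; unmatched rows get NULL for the other side's columns.
Matching on a.stu_id = b.stu_id AND a.tier = b.tier. A NULL in a compared column never satisfies the condition.
- a row (stu_id=4, tier=SG): no match → kept, b columns NULL.
- a row (stu_id=8, tier=TH): no match → kept, b columns NULL.
- a row (stu_id=4, tier=SG): no match → kept, b columns NULL.
- a row (stu_id=4, tier=TH): no match → kept, b columns NULL.
- a row (stu_id=5, tier=TH): no match → kept, b columns NULL.
- a row (stu_id=1, tier=TH): matches 1 b row(s) → 1 output row(s).
- a row (stu_id=9, tier=TH): no match → kept, b columns NULL.
- a row (stu_id=1, tier=DM): matches 1 b row(s) → 1 output row(s).
- a row (stu_id=NULL, tier=SG): no match → kept, b columns NULL.
- plus 4 unmatched b row(s), each kept with NULL a columns.

(DM, NULL, DM, Hist); (DM, NULL, NULL, Hist); (DM, NULL, NULL, Stats); (SG, NULL, NULL, Hist); (SG, NULL, NULL, Stats); (TH, Ken, TH, Chem); (NULL, Eve, TH, NULL); (NULL, Liam, SG, NULL); (NULL, Quinn, TH, NULL); (NULL, Tom, SG, NULL); (NULL, Uma, TH, NULL); (NULL, NULL, SG, NULL); (NULL, NULL, TH, NULL)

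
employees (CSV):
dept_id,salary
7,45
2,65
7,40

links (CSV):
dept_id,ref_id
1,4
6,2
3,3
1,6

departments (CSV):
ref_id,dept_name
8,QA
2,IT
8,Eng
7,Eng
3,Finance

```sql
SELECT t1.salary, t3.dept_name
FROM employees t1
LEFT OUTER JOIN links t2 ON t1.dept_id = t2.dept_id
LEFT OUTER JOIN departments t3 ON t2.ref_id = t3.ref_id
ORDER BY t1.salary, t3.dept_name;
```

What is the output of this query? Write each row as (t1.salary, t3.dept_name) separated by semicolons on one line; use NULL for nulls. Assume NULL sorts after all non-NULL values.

(40, NULL); (45, NULL); (65, NULL)

Step 1 — t1 LEFT JOIN t2 on dept_id → 3 row(s).
Then LEFT JOIN `departments t3` on ref_id: each of those 3 rows is kept; rows whose t2.ref_id has no match in t3 get NULL for t3's columns.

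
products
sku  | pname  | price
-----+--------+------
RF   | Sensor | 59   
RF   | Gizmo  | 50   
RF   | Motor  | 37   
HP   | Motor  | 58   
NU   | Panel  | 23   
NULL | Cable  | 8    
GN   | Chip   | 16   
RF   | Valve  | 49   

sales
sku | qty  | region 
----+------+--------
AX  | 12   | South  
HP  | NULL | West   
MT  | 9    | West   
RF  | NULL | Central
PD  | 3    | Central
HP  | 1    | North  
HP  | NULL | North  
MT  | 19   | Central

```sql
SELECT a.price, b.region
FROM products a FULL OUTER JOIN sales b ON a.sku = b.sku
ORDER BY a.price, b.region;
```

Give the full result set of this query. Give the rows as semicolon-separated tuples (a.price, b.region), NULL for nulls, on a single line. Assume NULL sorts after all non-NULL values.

(8, NULL); (16, NULL); (23, NULL); (37, Central); (49, Central); (50, Central); (58, North); (58, North); (58, West); (59, Central); (NULL, Central); (NULL, Central); (NULL, South); (NULL, West)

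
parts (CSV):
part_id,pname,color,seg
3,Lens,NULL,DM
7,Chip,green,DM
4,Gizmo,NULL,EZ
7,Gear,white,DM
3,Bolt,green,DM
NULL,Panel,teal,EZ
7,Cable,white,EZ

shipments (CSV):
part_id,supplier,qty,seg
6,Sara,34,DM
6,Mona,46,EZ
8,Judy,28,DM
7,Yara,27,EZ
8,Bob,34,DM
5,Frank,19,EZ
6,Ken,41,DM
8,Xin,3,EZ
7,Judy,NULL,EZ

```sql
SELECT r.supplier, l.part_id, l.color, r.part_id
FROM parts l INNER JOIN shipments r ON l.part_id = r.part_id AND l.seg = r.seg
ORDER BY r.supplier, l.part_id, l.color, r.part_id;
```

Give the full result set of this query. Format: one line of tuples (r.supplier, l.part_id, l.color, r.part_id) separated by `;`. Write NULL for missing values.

INNER JOIN keeps only pairs where the ON condition holds.
Matching on l.part_id = r.part_id AND l.seg = r.seg. A NULL in a compared column never satisfies the condition.
Matched pairs: 2.

(Judy, 7, white, 7); (Yara, 7, white, 7)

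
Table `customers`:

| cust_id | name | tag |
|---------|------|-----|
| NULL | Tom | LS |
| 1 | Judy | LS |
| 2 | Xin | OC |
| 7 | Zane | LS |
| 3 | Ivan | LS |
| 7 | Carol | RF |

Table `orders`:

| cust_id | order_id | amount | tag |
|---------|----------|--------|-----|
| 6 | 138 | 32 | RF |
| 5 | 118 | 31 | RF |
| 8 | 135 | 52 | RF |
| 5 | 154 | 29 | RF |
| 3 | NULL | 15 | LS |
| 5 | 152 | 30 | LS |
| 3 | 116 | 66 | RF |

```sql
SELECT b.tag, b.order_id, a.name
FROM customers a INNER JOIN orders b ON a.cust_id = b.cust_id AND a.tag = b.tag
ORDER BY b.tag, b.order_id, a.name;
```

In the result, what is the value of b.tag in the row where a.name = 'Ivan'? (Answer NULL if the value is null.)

INNER JOIN keeps only pairs where the ON condition holds.
Matching on a.cust_id = b.cust_id AND a.tag = b.tag. A NULL in a compared column never satisfies the condition.
Matched pairs: 1.

LS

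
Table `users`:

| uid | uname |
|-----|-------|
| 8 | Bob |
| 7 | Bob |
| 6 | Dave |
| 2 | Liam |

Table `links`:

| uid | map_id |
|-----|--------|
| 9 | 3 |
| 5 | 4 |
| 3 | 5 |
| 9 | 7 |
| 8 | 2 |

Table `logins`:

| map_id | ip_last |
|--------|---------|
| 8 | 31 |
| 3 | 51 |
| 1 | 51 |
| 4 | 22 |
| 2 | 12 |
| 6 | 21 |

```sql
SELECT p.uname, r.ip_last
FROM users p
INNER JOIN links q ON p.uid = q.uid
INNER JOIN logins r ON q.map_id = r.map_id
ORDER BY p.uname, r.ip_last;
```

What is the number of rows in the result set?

1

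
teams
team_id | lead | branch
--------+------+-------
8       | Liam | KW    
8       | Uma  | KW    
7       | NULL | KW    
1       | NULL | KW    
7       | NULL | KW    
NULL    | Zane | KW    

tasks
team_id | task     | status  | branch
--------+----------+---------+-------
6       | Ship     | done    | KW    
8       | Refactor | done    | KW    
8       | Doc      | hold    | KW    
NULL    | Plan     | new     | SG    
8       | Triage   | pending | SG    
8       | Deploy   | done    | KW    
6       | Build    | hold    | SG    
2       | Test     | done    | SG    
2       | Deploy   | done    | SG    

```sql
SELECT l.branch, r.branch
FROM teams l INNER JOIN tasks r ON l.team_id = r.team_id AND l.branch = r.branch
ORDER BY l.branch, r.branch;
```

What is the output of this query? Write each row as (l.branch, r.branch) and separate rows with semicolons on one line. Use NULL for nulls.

INNER JOIN keeps only pairs where the ON condition holds.
Matching on l.team_id = r.team_id AND l.branch = r.branch. A NULL in a compared column never satisfies the condition.
- l row (team_id=8, branch=KW): matches 3 r row(s) → 3 output row(s).
- l row (team_id=8, branch=KW): matches 3 r row(s) → 3 output row(s).
- l row (team_id=7, branch=KW): no match → dropped.
- l row (team_id=1, branch=KW): no match → dropped.
- l row (team_id=7, branch=KW): no match → dropped.
- l row (team_id=NULL, branch=KW): no match → dropped.
After projecting and ordering:
l.branch | r.branch
KW | KW
KW | KW
KW | KW
KW | KW
KW | KW
KW | KW

(KW, KW); (KW, KW); (KW, KW); (KW, KW); (KW, KW); (KW, KW)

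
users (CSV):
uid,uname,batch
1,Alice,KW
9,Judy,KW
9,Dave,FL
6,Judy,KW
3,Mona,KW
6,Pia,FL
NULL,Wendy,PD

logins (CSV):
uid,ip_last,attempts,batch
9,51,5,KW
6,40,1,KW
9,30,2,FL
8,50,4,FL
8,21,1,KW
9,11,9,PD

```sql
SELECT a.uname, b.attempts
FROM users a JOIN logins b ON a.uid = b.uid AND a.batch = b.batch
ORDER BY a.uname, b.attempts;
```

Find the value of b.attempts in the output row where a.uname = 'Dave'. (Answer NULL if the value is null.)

2

INNER JOIN keeps only pairs where the ON condition holds.
Matching on a.uid = b.uid AND a.batch = b.batch. A NULL in a compared column never satisfies the condition.
- a row (uid=1, batch=KW): no match → dropped.
- a row (uid=9, batch=KW): matches 1 b row(s) → 1 output row(s).
- a row (uid=9, batch=FL): matches 1 b row(s) → 1 output row(s).
- a row (uid=6, batch=KW): matches 1 b row(s) → 1 output row(s).
- a row (uid=3, batch=KW): no match → dropped.
- a row (uid=6, batch=FL): no match → dropped.
- a row (uid=NULL, batch=PD): no match → dropped.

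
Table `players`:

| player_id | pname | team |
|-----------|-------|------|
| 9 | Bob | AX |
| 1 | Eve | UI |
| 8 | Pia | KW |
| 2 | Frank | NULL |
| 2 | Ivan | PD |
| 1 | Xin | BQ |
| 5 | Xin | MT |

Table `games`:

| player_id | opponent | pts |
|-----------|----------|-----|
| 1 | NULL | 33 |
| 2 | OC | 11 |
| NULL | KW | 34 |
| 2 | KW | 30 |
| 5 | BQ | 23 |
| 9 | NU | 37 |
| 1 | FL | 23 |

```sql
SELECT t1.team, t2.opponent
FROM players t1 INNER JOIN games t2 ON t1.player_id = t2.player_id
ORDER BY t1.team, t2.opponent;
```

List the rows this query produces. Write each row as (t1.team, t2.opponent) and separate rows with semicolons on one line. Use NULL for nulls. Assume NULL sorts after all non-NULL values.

(AX, NU); (BQ, FL); (BQ, NULL); (MT, BQ); (PD, KW); (PD, OC); (UI, FL); (UI, NULL); (NULL, KW); (NULL, OC)

INNER JOIN keeps only pairs where the ON condition holds.
Matching on t1.player_id = t2.player_id. A NULL in a compared column never satisfies the condition.
Matched pairs: 10.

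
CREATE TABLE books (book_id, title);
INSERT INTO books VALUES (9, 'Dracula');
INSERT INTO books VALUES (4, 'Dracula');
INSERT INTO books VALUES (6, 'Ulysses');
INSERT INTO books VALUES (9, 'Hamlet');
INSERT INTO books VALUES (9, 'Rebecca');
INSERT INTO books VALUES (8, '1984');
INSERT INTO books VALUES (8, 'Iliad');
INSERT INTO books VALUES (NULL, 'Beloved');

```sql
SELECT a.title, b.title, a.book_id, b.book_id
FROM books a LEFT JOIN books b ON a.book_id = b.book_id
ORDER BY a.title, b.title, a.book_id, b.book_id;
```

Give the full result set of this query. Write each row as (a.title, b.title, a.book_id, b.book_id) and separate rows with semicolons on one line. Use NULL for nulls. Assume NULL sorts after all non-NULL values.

LEFT JOIN keeps every row from `books a`; unmatched rows get NULL for `books b`'s columns.
Matching on a.book_id = b.book_id. A NULL in a compared column never satisfies the condition.
- a (book_id=9) pairs with 3 row(s) of b.
- a (book_id=4) pairs with 1 row(s) of b.
- a (book_id=6) pairs with 1 row(s) of b.
- a (book_id=9) pairs with 3 row(s) of b.
- a (book_id=9) pairs with 3 row(s) of b.
- a (book_id=8) pairs with 2 row(s) of b.
- a (book_id=8) pairs with 2 row(s) of b.
- a (book_id=NULL) has no partner → padded with NULL.

(1984, 1984, 8, 8); (1984, Iliad, 8, 8); (Beloved, NULL, NULL, NULL); (Dracula, Dracula, 4, 4); (Dracula, Dracula, 9, 9); (Dracula, Hamlet, 9, 9); (Dracula, Rebecca, 9, 9); (Hamlet, Dracula, 9, 9); (Hamlet, Hamlet, 9, 9); (Hamlet, Rebecca, 9, 9); (Iliad, 1984, 8, 8); (Iliad, Iliad, 8, 8); (Rebecca, Dracula, 9, 9); (Rebecca, Hamlet, 9, 9); (Rebecca, Rebecca, 9, 9); (Ulysses, Ulysses, 6, 6)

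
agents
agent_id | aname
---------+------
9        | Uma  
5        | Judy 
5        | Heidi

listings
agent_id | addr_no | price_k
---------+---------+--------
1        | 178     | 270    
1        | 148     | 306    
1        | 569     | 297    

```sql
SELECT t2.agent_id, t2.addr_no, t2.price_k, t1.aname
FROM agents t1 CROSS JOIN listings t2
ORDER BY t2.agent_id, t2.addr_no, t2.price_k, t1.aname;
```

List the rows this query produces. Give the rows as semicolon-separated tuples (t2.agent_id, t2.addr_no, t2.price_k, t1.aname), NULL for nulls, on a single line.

CROSS JOIN pairs every row of `agents` with every row of `listings`: 3 × 3 = 9 rows.
After projecting and ordering:
t2.agent_id | t2.addr_no | t2.price_k | t1.aname
1 | 148 | 306 | Heidi
1 | 148 | 306 | Judy
1 | 148 | 306 | Uma
1 | 178 | 270 | Heidi
1 | 178 | 270 | Judy
1 | 178 | 270 | Uma
1 | 569 | 297 | Heidi
1 | 569 | 297 | Judy
1 | 569 | 297 | Uma

(1, 148, 306, Heidi); (1, 148, 306, Judy); (1, 148, 306, Uma); (1, 178, 270, Heidi); (1, 178, 270, Judy); (1, 178, 270, Uma); (1, 569, 297, Heidi); (1, 569, 297, Judy); (1, 569, 297, Uma)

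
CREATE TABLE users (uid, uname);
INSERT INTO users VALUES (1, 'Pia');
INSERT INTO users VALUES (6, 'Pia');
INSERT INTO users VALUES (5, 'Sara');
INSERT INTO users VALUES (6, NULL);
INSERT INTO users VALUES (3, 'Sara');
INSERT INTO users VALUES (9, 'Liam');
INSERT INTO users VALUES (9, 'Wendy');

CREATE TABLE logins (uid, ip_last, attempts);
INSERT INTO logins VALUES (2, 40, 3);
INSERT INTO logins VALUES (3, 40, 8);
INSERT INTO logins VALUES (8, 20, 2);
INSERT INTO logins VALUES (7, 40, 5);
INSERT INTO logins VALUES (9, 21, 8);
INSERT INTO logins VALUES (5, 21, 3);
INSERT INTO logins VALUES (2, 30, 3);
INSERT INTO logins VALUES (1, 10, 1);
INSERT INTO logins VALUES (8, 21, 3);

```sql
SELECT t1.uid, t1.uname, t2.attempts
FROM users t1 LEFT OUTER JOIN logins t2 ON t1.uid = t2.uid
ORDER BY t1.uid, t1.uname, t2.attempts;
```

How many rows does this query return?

7

LEFT JOIN keeps every row from `users`; unmatched rows get NULL for `logins`'s columns.
Matching on t1.uid = t2.uid.
- t1 (uid=1) pairs with 1 row(s) of t2.
- t1 (uid=6) has no partner → padded with NULL.
- t1 (uid=5) pairs with 1 row(s) of t2.
- t1 (uid=6) has no partner → padded with NULL.
- t1 (uid=3) pairs with 1 row(s) of t2.
- t1 (uid=9) pairs with 1 row(s) of t2.
- t1 (uid=9) pairs with 1 row(s) of t2.
Total: 5 matched + 2 padded = 7 rows.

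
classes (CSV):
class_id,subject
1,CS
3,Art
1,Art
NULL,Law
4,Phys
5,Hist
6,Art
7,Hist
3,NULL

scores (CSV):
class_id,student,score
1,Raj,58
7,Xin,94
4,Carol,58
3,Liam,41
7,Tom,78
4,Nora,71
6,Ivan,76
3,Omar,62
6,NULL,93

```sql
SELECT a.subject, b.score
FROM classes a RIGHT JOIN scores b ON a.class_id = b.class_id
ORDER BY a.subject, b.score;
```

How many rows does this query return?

RIGHT JOIN keeps every row from `scores`; unmatched rows get NULL for `classes`'s columns.
Matching on a.class_id = b.class_id. A NULL in a compared column never satisfies the condition.
Matched pairs: 12; unmatched b rows kept: 0.
Total: 12 rows.

12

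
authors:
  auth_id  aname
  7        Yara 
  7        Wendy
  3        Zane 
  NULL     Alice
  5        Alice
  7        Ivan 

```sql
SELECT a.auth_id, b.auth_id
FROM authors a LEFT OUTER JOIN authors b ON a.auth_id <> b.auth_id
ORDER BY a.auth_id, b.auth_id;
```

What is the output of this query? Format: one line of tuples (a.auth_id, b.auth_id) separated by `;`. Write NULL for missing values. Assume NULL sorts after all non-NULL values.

LEFT JOIN keeps every row from `authors a`; unmatched rows get NULL for `authors b`'s columns.
Matching on a.auth_id <> b.auth_id. A NULL in a compared column never satisfies the condition.
Matched pairs: 14; unmatched a rows kept: 1.

(3, 5); (3, 7); (3, 7); (3, 7); (5, 3); (5, 7); (5, 7); (5, 7); (7, 3); (7, 3); (7, 3); (7, 5); (7, 5); (7, 5); (NULL, NULL)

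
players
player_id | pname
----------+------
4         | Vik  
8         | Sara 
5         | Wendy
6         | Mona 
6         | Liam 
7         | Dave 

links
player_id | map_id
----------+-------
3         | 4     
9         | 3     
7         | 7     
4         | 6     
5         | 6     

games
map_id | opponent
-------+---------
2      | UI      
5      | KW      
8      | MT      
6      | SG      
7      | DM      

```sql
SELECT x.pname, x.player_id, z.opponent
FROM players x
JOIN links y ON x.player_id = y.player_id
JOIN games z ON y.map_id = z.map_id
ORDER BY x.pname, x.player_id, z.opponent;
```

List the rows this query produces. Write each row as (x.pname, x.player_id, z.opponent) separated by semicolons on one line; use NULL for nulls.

(Dave, 7, DM); (Vik, 4, SG); (Wendy, 5, SG)

Evaluate left to right. First `players x INNER JOIN links y` on player_id: 3 row(s).
Then INNER JOIN `games z` on map_id: keep only rows whose y.map_id appears in z.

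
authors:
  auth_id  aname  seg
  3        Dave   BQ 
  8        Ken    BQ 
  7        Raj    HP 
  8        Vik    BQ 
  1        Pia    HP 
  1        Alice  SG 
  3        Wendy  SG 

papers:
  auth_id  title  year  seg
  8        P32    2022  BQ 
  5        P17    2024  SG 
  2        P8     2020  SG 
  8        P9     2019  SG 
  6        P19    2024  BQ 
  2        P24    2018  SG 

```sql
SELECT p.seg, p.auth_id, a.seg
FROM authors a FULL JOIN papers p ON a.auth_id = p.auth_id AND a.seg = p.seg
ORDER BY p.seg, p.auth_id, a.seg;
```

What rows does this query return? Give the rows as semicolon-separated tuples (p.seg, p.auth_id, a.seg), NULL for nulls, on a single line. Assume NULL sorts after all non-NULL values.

FULL OUTER JOIN keeps every row from both sides; unmatched rows get NULL for the other side's columns.
Matching on a.auth_id = p.auth_id AND a.seg = p.seg.
- a[0] auth_id=3, seg=BQ → no match; kept with NULLs on the p side.
- a[1] auth_id=8, seg=BQ → 1 match(es) in p → 1 row(s).
- a[2] auth_id=7, seg=HP → no match; kept with NULLs on the p side.
- a[3] auth_id=8, seg=BQ → 1 match(es) in p → 1 row(s).
- a[4] auth_id=1, seg=HP → no match; kept with NULLs on the p side.
- a[5] auth_id=1, seg=SG → no match; kept with NULLs on the p side.
- a[6] auth_id=3, seg=SG → no match; kept with NULLs on the p side.
- 5 p row(s) had no a match → kept, a columns NULL.

(BQ, 6, NULL); (BQ, 8, BQ); (BQ, 8, BQ); (SG, 2, NULL); (SG, 2, NULL); (SG, 5, NULL); (SG, 8, NULL); (NULL, NULL, BQ); (NULL, NULL, HP); (NULL, NULL, HP); (NULL, NULL, SG); (NULL, NULL, SG)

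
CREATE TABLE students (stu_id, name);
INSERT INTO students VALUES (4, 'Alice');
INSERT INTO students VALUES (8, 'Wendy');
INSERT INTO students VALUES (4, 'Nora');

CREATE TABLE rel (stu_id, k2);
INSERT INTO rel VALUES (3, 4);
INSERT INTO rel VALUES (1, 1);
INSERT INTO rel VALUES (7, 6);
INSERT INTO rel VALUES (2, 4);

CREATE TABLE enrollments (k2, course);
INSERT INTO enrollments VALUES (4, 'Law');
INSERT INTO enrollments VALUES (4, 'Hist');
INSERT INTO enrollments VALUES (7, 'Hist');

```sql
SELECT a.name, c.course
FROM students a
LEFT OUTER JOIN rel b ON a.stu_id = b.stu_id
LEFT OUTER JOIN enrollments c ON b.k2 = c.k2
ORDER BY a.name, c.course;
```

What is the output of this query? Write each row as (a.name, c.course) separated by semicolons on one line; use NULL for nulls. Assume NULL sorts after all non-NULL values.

(Alice, NULL); (Nora, NULL); (Wendy, NULL)

Joins associate left-to-right: students LEFT JOIN rel on stu_id gives 3 intermediate row(s).
Then LEFT JOIN `enrollments c` on k2: each of those 3 rows is kept; rows whose b.k2 has no match in c get NULL for c's columns.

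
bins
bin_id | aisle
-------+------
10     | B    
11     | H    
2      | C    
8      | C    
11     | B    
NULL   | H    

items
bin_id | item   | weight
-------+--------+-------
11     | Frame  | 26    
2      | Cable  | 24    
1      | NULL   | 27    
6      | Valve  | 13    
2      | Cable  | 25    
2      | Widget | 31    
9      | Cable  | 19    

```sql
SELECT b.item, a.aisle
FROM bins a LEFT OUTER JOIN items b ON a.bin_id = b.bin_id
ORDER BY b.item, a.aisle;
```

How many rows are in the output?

LEFT JOIN keeps every row from `bins`; unmatched rows get NULL for `items`'s columns.
Matching on a.bin_id = b.bin_id. A NULL in a compared column never satisfies the condition.
- a (bin_id=10) has no partner → padded with NULL.
- a (bin_id=11) pairs with 1 row(s) of b.
- a (bin_id=2) pairs with 3 row(s) of b.
- a (bin_id=8) has no partner → padded with NULL.
- a (bin_id=11) pairs with 1 row(s) of b.
- a (bin_id=NULL) has no partner → padded with NULL.
Total: 5 matched + 3 padded = 8 rows.

8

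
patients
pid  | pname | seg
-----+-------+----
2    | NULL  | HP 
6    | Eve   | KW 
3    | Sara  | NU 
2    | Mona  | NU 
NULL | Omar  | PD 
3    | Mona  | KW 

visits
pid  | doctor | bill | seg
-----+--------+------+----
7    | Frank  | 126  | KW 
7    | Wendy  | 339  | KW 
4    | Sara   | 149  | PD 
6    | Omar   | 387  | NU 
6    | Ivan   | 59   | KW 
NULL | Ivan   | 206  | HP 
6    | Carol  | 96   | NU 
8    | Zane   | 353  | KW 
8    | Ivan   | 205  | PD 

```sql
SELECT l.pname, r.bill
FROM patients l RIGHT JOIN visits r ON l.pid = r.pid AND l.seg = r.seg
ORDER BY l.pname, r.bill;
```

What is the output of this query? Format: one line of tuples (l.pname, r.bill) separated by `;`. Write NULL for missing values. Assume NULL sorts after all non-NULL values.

(Eve, 59); (NULL, 96); (NULL, 126); (NULL, 149); (NULL, 205); (NULL, 206); (NULL, 339); (NULL, 353); (NULL, 387)

RIGHT JOIN keeps every row from `visits`; unmatched rows get NULL for `patients`'s columns.
Matching on l.pid = r.pid AND l.seg = r.seg. A NULL in a compared column never satisfies the condition.
- l row (pid=2, seg=HP): no match.
- l row (pid=6, seg=KW): matches 1 r row(s) → 1 output row(s).
- l row (pid=3, seg=NU): no match.
- l row (pid=2, seg=NU): no match.
- l row (pid=NULL, seg=PD): no match.
- l row (pid=3, seg=KW): no match.
- plus 8 unmatched r row(s), each kept with NULL l columns.
After projecting and ordering:
l.pname | r.bill
Eve | 59
NULL | 96
NULL | 126
NULL | 149
NULL | 205
NULL | 206
NULL | 339
NULL | 353
NULL | 387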